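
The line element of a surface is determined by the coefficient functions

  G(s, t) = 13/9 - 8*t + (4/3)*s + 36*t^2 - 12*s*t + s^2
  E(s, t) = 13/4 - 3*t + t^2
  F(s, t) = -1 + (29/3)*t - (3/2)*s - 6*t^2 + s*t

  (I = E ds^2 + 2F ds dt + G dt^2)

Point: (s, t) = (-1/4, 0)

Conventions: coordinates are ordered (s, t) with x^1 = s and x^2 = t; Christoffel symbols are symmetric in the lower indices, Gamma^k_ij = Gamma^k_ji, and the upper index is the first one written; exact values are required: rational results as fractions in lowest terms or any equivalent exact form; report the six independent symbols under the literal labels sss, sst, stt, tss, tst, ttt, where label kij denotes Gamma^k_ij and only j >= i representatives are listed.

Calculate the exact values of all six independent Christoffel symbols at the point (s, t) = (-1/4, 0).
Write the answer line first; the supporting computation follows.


Answer: Gamma_sss = 0, Gamma_sst = -216/493, Gamma_stt = 1296/493, Gamma_tss = 0, Gamma_tst = 60/493, Gamma_ttt = -360/493

E = 13/4, F = -5/8, G = 169/144 at the point
E_s = 0, E_t = -3, F_s = -3/2, F_t = 113/12, G_s = 5/6, G_t = -5
EG - F^2 = 493/144;  g^inv = (144/493) * [[169/144, 5/8], [5/8, 13/4]]
first-kind symbols [ij,l] = (1/2)(d_i g_jl + d_j g_il - d_l g_ij): [ss,s] = E_s/2 = 0, [ss,t] = F_s - E_t/2 = 0, [st,s] = E_t/2 = -3/2, [st,t] = G_s/2 = 5/12, [tt,s] = F_t - G_s/2 = 9, [tt,t] = G_t/2 = -5/2
Gamma^s_ij = (G*[ij,s] - F*[ij,t])/(EG - F^2), Gamma^t_ij = (E*[ij,t] - F*[ij,s])/(EG - F^2)


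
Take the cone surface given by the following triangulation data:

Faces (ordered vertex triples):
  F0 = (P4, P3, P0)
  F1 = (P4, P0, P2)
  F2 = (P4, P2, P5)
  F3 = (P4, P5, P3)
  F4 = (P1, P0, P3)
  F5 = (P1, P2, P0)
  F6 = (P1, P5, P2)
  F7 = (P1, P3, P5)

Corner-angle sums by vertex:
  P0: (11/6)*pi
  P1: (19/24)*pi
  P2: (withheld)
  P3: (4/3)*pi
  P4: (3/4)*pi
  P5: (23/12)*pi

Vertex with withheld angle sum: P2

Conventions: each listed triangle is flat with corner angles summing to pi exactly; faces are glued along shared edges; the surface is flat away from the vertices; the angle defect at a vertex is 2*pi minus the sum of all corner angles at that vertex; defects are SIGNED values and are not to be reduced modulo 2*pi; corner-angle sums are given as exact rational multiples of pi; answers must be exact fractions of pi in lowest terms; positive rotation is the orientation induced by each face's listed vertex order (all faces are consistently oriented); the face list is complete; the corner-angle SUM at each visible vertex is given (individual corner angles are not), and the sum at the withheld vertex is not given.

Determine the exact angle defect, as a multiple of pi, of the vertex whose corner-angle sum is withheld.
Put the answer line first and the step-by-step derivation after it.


Answer: defect(P2) = (5/8)*pi

V = 6, E = 12, F = 8; chi = V - E + F = 2
Gauss-Bonnet: total defect = 2*pi*chi = 4*pi; visible defects sum to (27/8)*pi


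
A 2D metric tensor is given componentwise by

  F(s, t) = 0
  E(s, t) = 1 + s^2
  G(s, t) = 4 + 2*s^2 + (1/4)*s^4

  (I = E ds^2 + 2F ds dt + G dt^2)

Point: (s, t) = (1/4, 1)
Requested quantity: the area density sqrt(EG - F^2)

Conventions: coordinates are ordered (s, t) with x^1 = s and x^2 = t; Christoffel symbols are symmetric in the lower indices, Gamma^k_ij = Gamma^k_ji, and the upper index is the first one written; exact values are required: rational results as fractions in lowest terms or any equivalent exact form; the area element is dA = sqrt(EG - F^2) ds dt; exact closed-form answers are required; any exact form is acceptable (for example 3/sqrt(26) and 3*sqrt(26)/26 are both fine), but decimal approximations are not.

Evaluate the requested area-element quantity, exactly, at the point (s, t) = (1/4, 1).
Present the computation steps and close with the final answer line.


E = 17/16, F = 0, G = 4225/1024; EG - F^2 = 71825/16384

Answer: sqrt(EG - F^2) = 65*sqrt(17)/128


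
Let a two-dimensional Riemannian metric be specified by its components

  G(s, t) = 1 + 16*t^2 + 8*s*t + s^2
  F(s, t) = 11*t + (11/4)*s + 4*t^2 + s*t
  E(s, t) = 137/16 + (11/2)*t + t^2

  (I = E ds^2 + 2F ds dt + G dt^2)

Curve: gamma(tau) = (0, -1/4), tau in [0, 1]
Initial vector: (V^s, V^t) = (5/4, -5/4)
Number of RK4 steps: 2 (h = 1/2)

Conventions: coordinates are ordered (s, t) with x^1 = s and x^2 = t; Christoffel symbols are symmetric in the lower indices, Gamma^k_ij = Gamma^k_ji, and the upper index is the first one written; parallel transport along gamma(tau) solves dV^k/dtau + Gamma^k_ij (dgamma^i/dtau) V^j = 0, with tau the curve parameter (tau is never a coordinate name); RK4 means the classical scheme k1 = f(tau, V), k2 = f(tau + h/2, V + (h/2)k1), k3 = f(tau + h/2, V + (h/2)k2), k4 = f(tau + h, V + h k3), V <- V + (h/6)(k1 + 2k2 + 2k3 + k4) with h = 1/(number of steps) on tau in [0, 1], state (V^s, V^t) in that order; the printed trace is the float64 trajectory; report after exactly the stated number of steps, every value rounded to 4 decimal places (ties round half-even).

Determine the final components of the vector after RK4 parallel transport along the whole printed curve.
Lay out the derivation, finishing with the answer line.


gamma'(tau) = (0, 0); f(tau, V)^k = -Gamma^k_ij(gamma(tau)) gamma'^i(tau) V^j; h = 1/2; intermediate values shown to 6 dp
curve data and Christoffel symbols at the stage parameters:
  tau = 0.000000: gamma = (0.000000, -0.250000), gamma' = (0.000000, 0.000000); Gamma_sss = 0.000000, Gamma_sst = 0.303030, Gamma_stt = 1.212121, Gamma_tss = 0.000000, Gamma_tst = -0.121212, Gamma_ttt = -0.484848
  tau = 0.250000: gamma = (0.000000, -0.250000), gamma' = (0.000000, 0.000000); Gamma_sss = 0.000000, Gamma_sst = 0.303030, Gamma_stt = 1.212121, Gamma_tss = 0.000000, Gamma_tst = -0.121212, Gamma_ttt = -0.484848
  tau = 0.500000: gamma = (0.000000, -0.250000), gamma' = (0.000000, 0.000000); Gamma_sss = 0.000000, Gamma_sst = 0.303030, Gamma_stt = 1.212121, Gamma_tss = 0.000000, Gamma_tst = -0.121212, Gamma_ttt = -0.484848
  tau = 0.750000: gamma = (0.000000, -0.250000), gamma' = (0.000000, 0.000000); Gamma_sss = 0.000000, Gamma_sst = 0.303030, Gamma_stt = 1.212121, Gamma_tss = 0.000000, Gamma_tst = -0.121212, Gamma_ttt = -0.484848
  tau = 1.000000: gamma = (0.000000, -0.250000), gamma' = (0.000000, 0.000000); Gamma_sss = 0.000000, Gamma_sst = 0.303030, Gamma_stt = 1.212121, Gamma_tss = 0.000000, Gamma_tst = -0.121212, Gamma_ttt = -0.484848
step 0: V^s = 1.2500, V^t = -1.2500
step 1: k1 = (0.000000, 0.000000), k2 = (0.000000, 0.000000), k3 = (0.000000, 0.000000), k4 = (0.000000, 0.000000); V <- V + (h/6)(k1 + 2k2 + 2k3 + k4): V^s = 1.2500, V^t = -1.2500
step 2: k1 = (0.000000, 0.000000), k2 = (0.000000, 0.000000), k3 = (0.000000, 0.000000), k4 = (0.000000, 0.000000); V <- V + (h/6)(k1 + 2k2 + 2k3 + k4): V^s = 1.2500, V^t = -1.2500

Answer: V^s = 1.2500, V^t = -1.2500


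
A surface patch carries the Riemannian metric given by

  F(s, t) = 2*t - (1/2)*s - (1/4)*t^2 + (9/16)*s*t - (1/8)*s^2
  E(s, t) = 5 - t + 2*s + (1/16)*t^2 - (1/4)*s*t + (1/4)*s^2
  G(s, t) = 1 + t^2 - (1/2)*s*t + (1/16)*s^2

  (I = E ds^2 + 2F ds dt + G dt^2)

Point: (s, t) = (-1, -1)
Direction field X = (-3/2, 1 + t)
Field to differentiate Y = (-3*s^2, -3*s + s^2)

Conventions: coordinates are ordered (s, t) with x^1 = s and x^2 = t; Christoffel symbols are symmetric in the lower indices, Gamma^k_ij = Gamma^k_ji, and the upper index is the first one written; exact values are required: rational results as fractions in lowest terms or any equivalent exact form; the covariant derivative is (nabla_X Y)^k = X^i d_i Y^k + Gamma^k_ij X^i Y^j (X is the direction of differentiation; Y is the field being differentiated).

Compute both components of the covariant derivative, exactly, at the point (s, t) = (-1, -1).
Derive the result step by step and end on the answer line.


E = 65/16, F = -21/16, G = 25/16 at the point
E_s = 7/4, E_t = -7/8, F_s = -13/16, F_t = 31/16, G_s = 3/8, G_t = -3/2
EG - F^2 = 37/8;  g^inv = (8/37) * [[25/16, 21/16], [21/16, 65/16]]
first-kind symbols [ij,l] = (1/2)(d_i g_jl + d_j g_il - d_l g_ij): [ss,s] = E_s/2 = 7/8, [ss,t] = F_s - E_t/2 = -3/8, [st,s] = E_t/2 = -7/16, [st,t] = G_s/2 = 3/16, [tt,s] = F_t - G_s/2 = 7/4, [tt,t] = G_t/2 = -3/4
Gamma^s_ij = (G*[ij,s] - F*[ij,t])/(EG - F^2), Gamma^t_ij = (E*[ij,t] - F*[ij,s])/(EG - F^2)
Gamma_sss = 7/37, Gamma_sst = -7/74, Gamma_stt = 14/37, Gamma_tss = -3/37, Gamma_tst = 3/74, Gamma_ttt = -6/37
X = (-3/2, 0), Y = (-3, 4) at the point

Answer: (nabla_X Y)^s = -561/74, (nabla_X Y)^t = 255/37


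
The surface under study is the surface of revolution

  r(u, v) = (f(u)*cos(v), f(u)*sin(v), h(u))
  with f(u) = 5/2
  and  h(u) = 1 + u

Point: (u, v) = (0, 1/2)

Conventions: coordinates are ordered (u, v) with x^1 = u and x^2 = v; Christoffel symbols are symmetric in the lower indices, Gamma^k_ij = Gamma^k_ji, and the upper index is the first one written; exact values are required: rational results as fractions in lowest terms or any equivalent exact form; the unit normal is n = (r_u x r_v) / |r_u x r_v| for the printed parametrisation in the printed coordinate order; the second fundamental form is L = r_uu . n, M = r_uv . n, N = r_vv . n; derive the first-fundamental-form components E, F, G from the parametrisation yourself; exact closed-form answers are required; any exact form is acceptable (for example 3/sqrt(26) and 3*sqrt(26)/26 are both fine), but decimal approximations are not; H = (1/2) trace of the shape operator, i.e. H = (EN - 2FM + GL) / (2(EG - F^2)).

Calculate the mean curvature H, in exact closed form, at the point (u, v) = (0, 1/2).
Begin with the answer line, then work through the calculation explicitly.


Answer: H = 1/5

f = 5/2, f' = 0, f'' = 0, h' = 1, h'' = 0
E = 1, F = 0, G = 25/4; answer radicand W^2 = 1
unnormalised second-form numerators: l = 0, m = 0, n = 5/2; L = l/sqrt(1), and similarly M = m/sqrt(W^2), N = n/sqrt(W^2)
H = (E*n - 2*F*m + G*l) / (2*(EG - F^2)*sqrt(W^2)); E*n - 2*F*m + G*l = 5/2, EG - F^2 = 25/4, so H = (1/5)/sqrt(1)


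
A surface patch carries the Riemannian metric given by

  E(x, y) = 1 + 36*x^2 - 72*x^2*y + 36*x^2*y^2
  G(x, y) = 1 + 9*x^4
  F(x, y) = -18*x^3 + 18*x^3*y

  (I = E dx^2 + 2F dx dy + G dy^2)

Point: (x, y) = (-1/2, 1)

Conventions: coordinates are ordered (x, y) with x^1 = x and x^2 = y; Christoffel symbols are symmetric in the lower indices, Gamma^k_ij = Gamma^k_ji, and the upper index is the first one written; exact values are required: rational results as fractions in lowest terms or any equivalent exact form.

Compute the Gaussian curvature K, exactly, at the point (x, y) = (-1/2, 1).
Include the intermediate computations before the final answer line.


E = 1, F = 0, G = 25/16, EG - F^2 = 25/16 at the point
E_x = 0, E_y = 0, F_x = 0, F_y = -9/4, G_x = -9/2, G_y = 0
E_yy = 18, F_xy = 27/2, G_xx = 27
The intrinsic route: Brioschi's K = (det M1 - det M2)/(EG - F^2)^2.
M1 = [[-E_yy/2 + F_xy - G_xx/2, E_x/2, F_x - E_y/2], [F_y - G_x/2, E, F], [G_y/2, F, G]] = [[-9, 0, 0], [0, 1, 0], [0, 0, 25/16]]; det M1 = -225/16
M2 = [[0, E_y/2, G_x/2], [E_y/2, E, F], [G_x/2, F, G]] = [[0, 0, -9/4], [0, 1, 0], [-9/4, 0, 25/16]]; det M2 = -81/16
det M1 - det M2 = -9; K = -9 / (25/16)^2 = -2304/625

Answer: K = -2304/625


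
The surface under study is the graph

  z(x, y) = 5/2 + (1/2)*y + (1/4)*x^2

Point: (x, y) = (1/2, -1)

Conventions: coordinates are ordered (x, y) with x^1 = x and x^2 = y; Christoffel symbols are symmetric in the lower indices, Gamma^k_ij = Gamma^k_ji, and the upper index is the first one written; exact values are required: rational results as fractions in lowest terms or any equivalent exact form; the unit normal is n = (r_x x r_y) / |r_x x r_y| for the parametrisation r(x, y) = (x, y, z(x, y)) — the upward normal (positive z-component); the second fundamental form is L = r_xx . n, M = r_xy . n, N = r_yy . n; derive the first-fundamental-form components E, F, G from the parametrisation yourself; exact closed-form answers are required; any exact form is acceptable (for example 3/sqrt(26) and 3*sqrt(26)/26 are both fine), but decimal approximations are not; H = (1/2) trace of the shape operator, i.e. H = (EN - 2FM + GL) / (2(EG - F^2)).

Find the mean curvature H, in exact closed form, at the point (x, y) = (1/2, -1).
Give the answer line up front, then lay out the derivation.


Answer: H = 20*sqrt(21)/441

z_x = 1/4, z_y = 1/2, z_xx = 1/2, z_xy = 0, z_yy = 0
E = 17/16, F = 1/8, G = 5/4; answer radicand W^2 = 21/16
unnormalised second-form numerators: l = 1/2, m = 0, n = 0; L = l/sqrt(21/16), and similarly M = m/sqrt(W^2), N = n/sqrt(W^2)
H = (E*n - 2*F*m + G*l) / (2*(EG - F^2)*sqrt(W^2)); E*n - 2*F*m + G*l = 5/8, EG - F^2 = 21/16, so H = (5/21)/sqrt(21/16)


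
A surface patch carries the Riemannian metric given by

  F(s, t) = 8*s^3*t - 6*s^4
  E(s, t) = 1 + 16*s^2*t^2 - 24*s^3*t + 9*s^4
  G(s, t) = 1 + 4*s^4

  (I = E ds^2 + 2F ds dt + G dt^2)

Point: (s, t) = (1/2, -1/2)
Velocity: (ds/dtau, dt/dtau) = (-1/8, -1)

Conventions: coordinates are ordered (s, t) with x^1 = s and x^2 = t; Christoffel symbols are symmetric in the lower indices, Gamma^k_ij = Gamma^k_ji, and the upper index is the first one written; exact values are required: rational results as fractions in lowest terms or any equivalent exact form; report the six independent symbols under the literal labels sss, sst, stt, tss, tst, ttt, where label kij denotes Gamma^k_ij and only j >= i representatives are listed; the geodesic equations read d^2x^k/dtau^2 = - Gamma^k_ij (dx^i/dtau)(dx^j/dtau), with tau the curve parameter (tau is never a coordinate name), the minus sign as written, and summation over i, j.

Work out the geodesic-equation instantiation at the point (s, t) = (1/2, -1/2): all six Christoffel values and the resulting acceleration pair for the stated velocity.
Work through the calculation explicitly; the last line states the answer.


E = 65/16, F = -7/8, G = 5/4 at the point
E_s = 35/2, E_t = -7, F_s = -6, F_t = 1, G_s = 2, G_t = 0
EG - F^2 = 69/16;  g^inv = (16/69) * [[5/4, 7/8], [7/8, 65/16]]
first-kind symbols [ij,l] = (1/2)(d_i g_jl + d_j g_il - d_l g_ij): [ss,s] = E_s/2 = 35/4, [ss,t] = F_s - E_t/2 = -5/2, [st,s] = E_t/2 = -7/2, [st,t] = G_s/2 = 1, [tt,s] = F_t - G_s/2 = 0, [tt,t] = G_t/2 = 0
Gamma^s_ij = (G*[ij,s] - F*[ij,t])/(EG - F^2), Gamma^t_ij = (E*[ij,t] - F*[ij,s])/(EG - F^2)
Gamma_sss = 140/69, Gamma_sst = -56/69, Gamma_stt = 0, Gamma_tss = -40/69, Gamma_tst = 16/69, Gamma_ttt = 0
d^2s/dtau^2 = -(Gamma_sss*(-1/8)^2 + 2*Gamma_sst*(-1/8)*(-1) + Gamma_stt*(-1)^2) = 63/368
d^2t/dtau^2 = -(Gamma_tss*(-1/8)^2 + 2*Gamma_tst*(-1/8)*(-1) + Gamma_ttt*(-1)^2) = -9/184

Answer: Gamma_sss = 140/69, Gamma_sst = -56/69, Gamma_stt = 0, Gamma_tss = -40/69, Gamma_tst = 16/69, Gamma_ttt = 0; accelerations (d^2s/dtau^2, d^2t/dtau^2) = (63/368, -9/184)


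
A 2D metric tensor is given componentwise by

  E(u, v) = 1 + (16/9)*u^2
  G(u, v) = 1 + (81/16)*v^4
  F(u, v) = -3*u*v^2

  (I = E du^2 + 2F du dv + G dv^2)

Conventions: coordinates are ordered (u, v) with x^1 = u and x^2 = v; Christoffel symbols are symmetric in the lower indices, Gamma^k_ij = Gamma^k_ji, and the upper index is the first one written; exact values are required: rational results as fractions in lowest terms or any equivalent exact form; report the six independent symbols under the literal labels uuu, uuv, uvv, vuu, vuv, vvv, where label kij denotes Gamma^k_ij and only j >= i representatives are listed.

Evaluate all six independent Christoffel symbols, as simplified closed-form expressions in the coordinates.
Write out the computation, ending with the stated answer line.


E = 1 + (16/9)*u^2; F = -3*u*v^2; G = 1 + (81/16)*v^4
Gamma^k_ij = (1/2) g^{kl} (d_i g_jl + d_j g_il - d_l g_ij), with g^inv = (1/(EG-F^2)) [[G, -F], [-F, E]]
first partials: E_u = (32/9)*u, E_v = 0, F_u = -3*v^2, F_v = -6*u*v, G_u = 0, G_v = (81/4)*v^3
D = EG - F^2 = 1 + (16/9)*u^2 + (81/16)*v^4
expanded: Gamma^u_uu = (G E_u - 2F F_u + F E_v)/(2D), Gamma^u_uv = (G E_v - F G_u)/(2D), Gamma^u_vv = (2G F_v - G G_u - F G_v)/(2D), Gamma^v_uu = (2E F_u - E E_v - F E_u)/(2D), Gamma^v_uv = (E G_u - F E_v)/(2D), Gamma^v_vv = (E G_v - 2F F_v + F G_u)/(2D); substitute and cancel common factors

Answer: Gamma_uuu = 256*u/(256*u^2 + 729*v^4 + 144), Gamma_uuv = 0, Gamma_uvv = -864*u*v/(256*u^2 + 729*v^4 + 144), Gamma_vuu = -432*v^2/(256*u^2 + 729*v^4 + 144), Gamma_vuv = 0, Gamma_vvv = 1458*v^3/(256*u^2 + 729*v^4 + 144)


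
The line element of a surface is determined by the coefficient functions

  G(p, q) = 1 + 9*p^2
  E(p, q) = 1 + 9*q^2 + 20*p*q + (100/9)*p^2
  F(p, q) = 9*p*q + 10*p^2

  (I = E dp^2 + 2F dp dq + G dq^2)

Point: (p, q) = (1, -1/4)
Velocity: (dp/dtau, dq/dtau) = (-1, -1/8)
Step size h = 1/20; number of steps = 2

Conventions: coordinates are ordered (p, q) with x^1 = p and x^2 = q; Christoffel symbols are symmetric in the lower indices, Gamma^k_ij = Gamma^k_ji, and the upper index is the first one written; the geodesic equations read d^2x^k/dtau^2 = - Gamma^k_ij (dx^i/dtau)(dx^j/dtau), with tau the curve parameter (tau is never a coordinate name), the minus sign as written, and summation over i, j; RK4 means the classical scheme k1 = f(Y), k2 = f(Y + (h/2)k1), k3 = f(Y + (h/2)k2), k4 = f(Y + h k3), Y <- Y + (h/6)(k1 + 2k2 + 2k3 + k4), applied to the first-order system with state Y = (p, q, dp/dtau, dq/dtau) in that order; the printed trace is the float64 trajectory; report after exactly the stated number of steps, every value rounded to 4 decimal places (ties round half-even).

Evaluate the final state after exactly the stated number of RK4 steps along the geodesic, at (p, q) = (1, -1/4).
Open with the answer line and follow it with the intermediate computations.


Answer: p = 0.8965, q = -0.2667, dp/dtau = -1.0746, dq/dtau = -0.2140

f(Y) = (dp/dtau, dq/dtau, -Gamma^p_ij Y'^i Y'^j, -Gamma^q_ij Y'^i Y'^j) with the Gammas evaluated at the stage position; h = 0.050000; intermediate values shown to 6 dp
step 0: p = 1.0000, q = -0.2500, dp/dtau = -1.0000, dq/dtau = -0.1250
step 1:
  k1: at (p, q) = (1.000000, -0.250000), (dp/dtau, dq/dtau) = (-1.000000, -0.125000); Gamma_ppp = 0.516451, Gamma_ppq = 0.464806, Gamma_pqq = 0.000000, Gamma_qpp = 0.599750, Gamma_qpq = 0.539775, Gamma_qqq = 0.000000; k1 = (-1.000000, -0.125000, -0.632653, -0.734694)
  k2: at (p, q) = (0.975000, -0.253125), (dp/dtau, dq/dtau) = (-1.015816, -0.143367); Gamma_ppp = 0.526821, Gamma_ppq = 0.474139, Gamma_pqq = 0.000000, Gamma_qpp = 0.618700, Gamma_qpq = 0.556830, Gamma_qqq = 0.000000; k2 = (-1.015816, -0.143367, -0.681720, -0.800614)
  k3: at (p, q) = (0.974605, -0.253584), (dp/dtau, dq/dtau) = (-1.017043, -0.145015); Gamma_ppp = 0.526931, Gamma_ppq = 0.474238, Gamma_pqq = 0.000000, Gamma_qpp = 0.619250, Gamma_qpq = 0.557325, Gamma_qqq = 0.000000; k3 = (-1.017043, -0.145015, -0.684933, -0.804933)
  k4: at (p, q) = (0.949148, -0.257251), (dp/dtau, dq/dtau) = (-1.034247, -0.165247); Gamma_ppp = 0.537667, Gamma_ppq = 0.483901, Gamma_pqq = 0.000000, Gamma_qpp = 0.640021, Gamma_qpq = 0.576019, Gamma_qqq = 0.000000; k4 = (-1.034247, -0.165247, -0.740527, -0.881499)
  Y <- Y + (h/6)(k1 + 2k2 + 2k3 + k4): p = 0.9492, q = -0.2572, dp/dtau = -1.0342, dq/dtau = -0.1652
step 2:
  k1: at (p, q) = (0.949167, -0.257225), (dp/dtau, dq/dtau) = (-1.034221, -0.165227); Gamma_ppp = 0.537663, Gamma_ppq = 0.483896, Gamma_pqq = 0.000000, Gamma_qpp = 0.639991, Gamma_qpq = 0.575992, Gamma_qqq = 0.000000; k1 = (-1.034221, -0.165227, -0.740469, -0.881395)
  k2: at (p, q) = (0.923311, -0.261356), (dp/dtau, dq/dtau) = (-1.052732, -0.187262); Gamma_ppp = 0.548718, Gamma_ppq = 0.493846, Gamma_pqq = 0.000000, Gamma_qpp = 0.662665, Gamma_qpq = 0.596398, Gamma_qqq = 0.000000; k2 = (-1.052732, -0.187262, -0.802825, -0.969540)
  k3: at (p, q) = (0.922849, -0.261907), (dp/dtau, dq/dtau) = (-1.054291, -0.189466); Gamma_ppp = 0.548833, Gamma_ppq = 0.493950, Gamma_pqq = 0.000000, Gamma_qpp = 0.663396, Gamma_qpq = 0.597057, Gamma_qqq = 0.000000; k3 = (-1.054291, -0.189466, -0.807380, -0.975912)
  k4: at (p, q) = (0.896452, -0.266698), (dp/dtau, dq/dtau) = (-1.074590, -0.214023); Gamma_ppp = 0.560170, Gamma_ppq = 0.504153, Gamma_pqq = 0.000000, Gamma_qpp = 0.688502, Gamma_qpq = 0.619652, Gamma_qqq = 0.000000; k4 = (-1.074590, -0.214023, -0.878749, -1.080066)
  Y <- Y + (h/6)(k1 + 2k2 + 2k3 + k4): p = 0.8965, q = -0.2667, dp/dtau = -1.0746, dq/dtau = -0.2140


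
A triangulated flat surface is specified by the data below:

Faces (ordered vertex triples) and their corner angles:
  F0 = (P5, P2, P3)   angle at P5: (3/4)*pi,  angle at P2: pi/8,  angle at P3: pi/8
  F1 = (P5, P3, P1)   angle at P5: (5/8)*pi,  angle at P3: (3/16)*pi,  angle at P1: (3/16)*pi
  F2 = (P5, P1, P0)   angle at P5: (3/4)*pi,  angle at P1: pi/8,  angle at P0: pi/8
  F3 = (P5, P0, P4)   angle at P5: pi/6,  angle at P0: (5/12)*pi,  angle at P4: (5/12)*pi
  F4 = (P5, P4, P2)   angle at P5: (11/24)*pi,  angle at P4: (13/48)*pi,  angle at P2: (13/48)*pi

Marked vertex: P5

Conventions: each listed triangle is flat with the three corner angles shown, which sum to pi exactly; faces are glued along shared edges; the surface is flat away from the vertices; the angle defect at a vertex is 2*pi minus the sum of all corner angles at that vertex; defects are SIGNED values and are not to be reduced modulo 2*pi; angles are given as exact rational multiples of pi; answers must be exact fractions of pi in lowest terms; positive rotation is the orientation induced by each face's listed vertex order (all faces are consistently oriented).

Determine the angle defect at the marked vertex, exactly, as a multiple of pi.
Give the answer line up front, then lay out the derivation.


Answer: defect(P5) = (-3/4)*pi

Sum of corner angles at P5: (11/4)*pi
defect = 2*pi - (11/4)*pi


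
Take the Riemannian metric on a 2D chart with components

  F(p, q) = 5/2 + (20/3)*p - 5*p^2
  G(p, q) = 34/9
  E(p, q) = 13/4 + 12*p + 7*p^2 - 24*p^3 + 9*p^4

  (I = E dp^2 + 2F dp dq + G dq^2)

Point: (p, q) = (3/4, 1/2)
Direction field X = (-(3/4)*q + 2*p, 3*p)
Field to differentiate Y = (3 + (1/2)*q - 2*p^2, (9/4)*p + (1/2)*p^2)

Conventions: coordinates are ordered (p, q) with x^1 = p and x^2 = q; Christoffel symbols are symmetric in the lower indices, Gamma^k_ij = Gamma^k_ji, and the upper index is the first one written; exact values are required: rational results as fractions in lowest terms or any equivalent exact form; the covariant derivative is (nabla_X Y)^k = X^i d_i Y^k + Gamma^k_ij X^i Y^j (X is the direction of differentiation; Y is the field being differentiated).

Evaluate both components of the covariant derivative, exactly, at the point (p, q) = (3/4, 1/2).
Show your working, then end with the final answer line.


E = 2281/256, F = 75/16, G = 34/9 at the point
E_p = -45/16, E_q = 0, F_p = -5/6, F_q = 0, G_p = 0, G_q = 0
EG - F^2 = 26929/2304;  g^inv = (2304/26929) * [[34/9, -75/16], [-75/16, 2281/256]]
first-kind symbols [ij,l] = (1/2)(d_i g_jl + d_j g_il - d_l g_ij): [pp,p] = E_p/2 = -45/32, [pp,q] = F_p - E_q/2 = -5/6, [pq,p] = E_q/2 = 0, [pq,q] = G_p/2 = 0, [qq,p] = F_q - G_p/2 = 0, [qq,q] = G_q/2 = 0
Gamma^p_ij = (G*[ij,p] - F*[ij,q])/(EG - F^2), Gamma^q_ij = (E*[ij,q] - F*[ij,p])/(EG - F^2)
Gamma_ppp = -3240/26929, Gamma_ppq = 0, Gamma_pqq = 0, Gamma_qpp = -1920/26929, Gamma_qpq = 0, Gamma_qqq = 0
X = (9/8, 9/4), Y = (17/8, 63/32) at the point

Answer: (nabla_X Y)^p = -546687/215432, (nabla_X Y)^q = 690363/215432


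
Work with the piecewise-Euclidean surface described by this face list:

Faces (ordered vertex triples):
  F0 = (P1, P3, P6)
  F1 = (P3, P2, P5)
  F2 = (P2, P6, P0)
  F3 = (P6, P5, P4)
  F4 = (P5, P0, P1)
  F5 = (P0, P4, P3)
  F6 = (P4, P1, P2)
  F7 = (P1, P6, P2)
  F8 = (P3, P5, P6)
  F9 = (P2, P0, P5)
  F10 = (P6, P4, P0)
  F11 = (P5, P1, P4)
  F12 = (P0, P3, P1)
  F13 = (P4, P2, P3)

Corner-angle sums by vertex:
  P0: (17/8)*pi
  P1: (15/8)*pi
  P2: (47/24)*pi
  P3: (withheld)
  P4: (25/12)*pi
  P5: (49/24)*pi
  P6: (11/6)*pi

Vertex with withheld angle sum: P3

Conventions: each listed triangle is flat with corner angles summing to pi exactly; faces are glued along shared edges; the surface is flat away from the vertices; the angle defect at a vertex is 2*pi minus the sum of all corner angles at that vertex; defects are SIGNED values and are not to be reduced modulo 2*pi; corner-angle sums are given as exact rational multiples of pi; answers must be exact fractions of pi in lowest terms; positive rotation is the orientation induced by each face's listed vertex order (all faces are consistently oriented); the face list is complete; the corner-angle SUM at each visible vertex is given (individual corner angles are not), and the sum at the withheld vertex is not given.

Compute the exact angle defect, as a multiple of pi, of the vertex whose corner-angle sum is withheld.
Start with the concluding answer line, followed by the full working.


Answer: defect(P3) = -pi/12

V = 7, E = 21, F = 14; chi = V - E + F = 0
Gauss-Bonnet: total defect = 2*pi*chi = 0; visible defects sum to pi/12


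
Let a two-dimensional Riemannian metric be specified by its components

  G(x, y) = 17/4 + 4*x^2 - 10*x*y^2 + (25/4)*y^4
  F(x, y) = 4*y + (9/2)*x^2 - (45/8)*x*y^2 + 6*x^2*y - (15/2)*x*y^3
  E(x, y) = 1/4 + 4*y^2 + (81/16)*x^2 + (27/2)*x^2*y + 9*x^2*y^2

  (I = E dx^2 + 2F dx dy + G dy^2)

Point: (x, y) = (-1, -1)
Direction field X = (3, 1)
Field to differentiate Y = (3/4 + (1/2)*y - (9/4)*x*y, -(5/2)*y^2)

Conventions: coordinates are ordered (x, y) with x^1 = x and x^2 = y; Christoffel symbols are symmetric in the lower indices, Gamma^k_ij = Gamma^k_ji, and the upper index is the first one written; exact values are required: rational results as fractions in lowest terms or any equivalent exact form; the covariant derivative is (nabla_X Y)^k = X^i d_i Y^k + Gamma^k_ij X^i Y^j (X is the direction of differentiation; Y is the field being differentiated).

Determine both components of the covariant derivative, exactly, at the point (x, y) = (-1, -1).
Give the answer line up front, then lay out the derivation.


Answer: (nabla_X Y)^x = 107659/8130, (nabla_X Y)^y = 37348/4065

E = 77/16, F = -59/8, G = 49/2 at the point
E_x = -9/8, E_y = -25/2, F_x = 39/8, F_y = 85/4, G_x = -18, G_y = -45
EG - F^2 = 4065/64;  g^inv = (64/4065) * [[49/2, 59/8], [59/8, 77/16]]
first-kind symbols [ij,l] = (1/2)(d_i g_jl + d_j g_il - d_l g_ij): [xx,x] = E_x/2 = -9/16, [xx,y] = F_x - E_y/2 = 89/8, [xy,x] = E_y/2 = -25/4, [xy,y] = G_x/2 = -9, [yy,x] = F_y - G_x/2 = 121/4, [yy,y] = G_y/2 = -45/2
Gamma^x_ij = (G*[ij,x] - F*[ij,y])/(EG - F^2), Gamma^y_ij = (E*[ij,y] - F*[ij,x])/(EG - F^2)
Gamma_xxx = 4369/4065, Gamma_xxy = -14048/4065, Gamma_xyy = 36812/4065, Gamma_yxx = 3161/4065, Gamma_yxy = -5722/4065, Gamma_yyy = 7348/4065
X = (3, 1), Y = (-2, -5/2) at the point


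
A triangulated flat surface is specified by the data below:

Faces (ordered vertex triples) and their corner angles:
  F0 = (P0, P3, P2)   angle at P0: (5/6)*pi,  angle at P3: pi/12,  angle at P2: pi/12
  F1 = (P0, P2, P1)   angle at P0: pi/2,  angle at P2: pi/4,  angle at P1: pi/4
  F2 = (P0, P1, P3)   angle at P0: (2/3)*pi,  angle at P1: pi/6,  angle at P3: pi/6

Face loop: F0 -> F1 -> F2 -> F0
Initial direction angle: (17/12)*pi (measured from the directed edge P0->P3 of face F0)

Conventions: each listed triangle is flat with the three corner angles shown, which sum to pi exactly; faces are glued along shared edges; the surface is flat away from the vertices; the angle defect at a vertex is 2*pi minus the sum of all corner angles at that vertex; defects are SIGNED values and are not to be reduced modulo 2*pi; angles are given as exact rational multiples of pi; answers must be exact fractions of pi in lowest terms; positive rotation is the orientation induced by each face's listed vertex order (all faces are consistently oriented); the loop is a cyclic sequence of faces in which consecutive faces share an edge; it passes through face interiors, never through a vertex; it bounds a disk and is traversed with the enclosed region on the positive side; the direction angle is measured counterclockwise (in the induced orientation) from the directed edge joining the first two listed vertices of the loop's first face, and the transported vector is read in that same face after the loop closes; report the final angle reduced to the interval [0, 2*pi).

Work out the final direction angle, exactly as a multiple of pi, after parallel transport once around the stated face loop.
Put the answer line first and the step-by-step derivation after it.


Answer: final direction angle = (17/12)*pi

enclosed vertex P0: corner angles sum to 2*pi, defect = 2*pi - 2*pi = 0
holonomy = initial angle + sum of enclosed defects (mod 2*pi), positive in the induced orientation
final angle = (17/12)*pi + 0 = (17/12)*pi (mod 2*pi)


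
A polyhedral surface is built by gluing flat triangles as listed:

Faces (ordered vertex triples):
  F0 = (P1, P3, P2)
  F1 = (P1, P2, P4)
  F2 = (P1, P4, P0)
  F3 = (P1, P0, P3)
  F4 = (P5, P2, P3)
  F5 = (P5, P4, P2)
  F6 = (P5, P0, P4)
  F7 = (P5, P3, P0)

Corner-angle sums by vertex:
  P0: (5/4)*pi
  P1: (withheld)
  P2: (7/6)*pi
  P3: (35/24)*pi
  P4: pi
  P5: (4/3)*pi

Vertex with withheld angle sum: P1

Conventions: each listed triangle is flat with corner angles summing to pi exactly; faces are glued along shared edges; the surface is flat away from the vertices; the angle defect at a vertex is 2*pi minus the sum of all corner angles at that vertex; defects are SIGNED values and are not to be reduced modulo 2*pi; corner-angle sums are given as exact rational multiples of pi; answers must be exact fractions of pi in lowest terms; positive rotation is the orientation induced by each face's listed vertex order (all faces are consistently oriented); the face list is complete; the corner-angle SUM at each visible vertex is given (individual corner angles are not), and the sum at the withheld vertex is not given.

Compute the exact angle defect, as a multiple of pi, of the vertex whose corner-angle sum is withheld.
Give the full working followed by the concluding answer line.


V = 6, E = 12, F = 8; chi = V - E + F = 2
Gauss-Bonnet: total defect = 2*pi*chi = 4*pi; visible defects sum to (91/24)*pi

Answer: defect(P1) = (5/24)*pi


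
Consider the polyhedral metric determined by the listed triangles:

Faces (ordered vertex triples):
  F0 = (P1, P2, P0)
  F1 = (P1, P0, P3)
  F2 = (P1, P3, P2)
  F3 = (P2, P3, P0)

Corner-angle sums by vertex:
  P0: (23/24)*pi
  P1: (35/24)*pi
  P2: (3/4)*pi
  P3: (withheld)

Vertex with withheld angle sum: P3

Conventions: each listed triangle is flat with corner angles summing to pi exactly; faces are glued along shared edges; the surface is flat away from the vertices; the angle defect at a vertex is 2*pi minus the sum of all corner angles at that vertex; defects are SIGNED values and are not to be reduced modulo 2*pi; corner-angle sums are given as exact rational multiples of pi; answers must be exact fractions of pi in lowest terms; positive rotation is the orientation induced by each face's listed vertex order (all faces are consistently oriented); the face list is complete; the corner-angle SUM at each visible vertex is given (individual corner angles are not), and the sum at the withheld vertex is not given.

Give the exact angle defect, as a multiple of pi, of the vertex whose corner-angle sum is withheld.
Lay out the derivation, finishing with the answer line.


V = 4, E = 6, F = 4; chi = V - E + F = 2
Gauss-Bonnet: total defect = 2*pi*chi = 4*pi; visible defects sum to (17/6)*pi

Answer: defect(P3) = (7/6)*pi


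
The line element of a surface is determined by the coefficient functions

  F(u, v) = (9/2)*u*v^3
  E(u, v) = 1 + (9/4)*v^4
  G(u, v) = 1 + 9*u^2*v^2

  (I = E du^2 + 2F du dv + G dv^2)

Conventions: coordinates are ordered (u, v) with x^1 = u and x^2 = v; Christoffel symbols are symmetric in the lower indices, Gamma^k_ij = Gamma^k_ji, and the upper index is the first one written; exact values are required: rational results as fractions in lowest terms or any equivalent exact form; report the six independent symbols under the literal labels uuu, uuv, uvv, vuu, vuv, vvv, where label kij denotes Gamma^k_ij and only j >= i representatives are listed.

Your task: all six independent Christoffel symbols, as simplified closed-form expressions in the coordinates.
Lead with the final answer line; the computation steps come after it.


Answer: Gamma_uuu = 0, Gamma_uuv = 18*v^3/(36*u^2*v^2 + 9*v^4 + 4), Gamma_uvv = 18*u*v^2/(36*u^2*v^2 + 9*v^4 + 4), Gamma_vuu = 0, Gamma_vuv = 36*u*v^2/(36*u^2*v^2 + 9*v^4 + 4), Gamma_vvv = 36*u^2*v/(36*u^2*v^2 + 9*v^4 + 4)

E = 1 + (9/4)*v^4; F = (9/2)*u*v^3; G = 1 + 9*u^2*v^2
Gamma^k_ij = (1/2) g^{kl} (d_i g_jl + d_j g_il - d_l g_ij), with g^inv = (1/(EG-F^2)) [[G, -F], [-F, E]]
first partials: E_u = 0, E_v = 9*v^3, F_u = (9/2)*v^3, F_v = (27/2)*u*v^2, G_u = 18*u*v^2, G_v = 18*u^2*v
D = EG - F^2 = 1 + (9/4)*v^4 + 9*u^2*v^2
expanded: Gamma^u_uu = (G E_u - 2F F_u + F E_v)/(2D), Gamma^u_uv = (G E_v - F G_u)/(2D), Gamma^u_vv = (2G F_v - G G_u - F G_v)/(2D), Gamma^v_uu = (2E F_u - E E_v - F E_u)/(2D), Gamma^v_uv = (E G_u - F E_v)/(2D), Gamma^v_vv = (E G_v - 2F F_v + F G_u)/(2D); substitute and cancel common factors


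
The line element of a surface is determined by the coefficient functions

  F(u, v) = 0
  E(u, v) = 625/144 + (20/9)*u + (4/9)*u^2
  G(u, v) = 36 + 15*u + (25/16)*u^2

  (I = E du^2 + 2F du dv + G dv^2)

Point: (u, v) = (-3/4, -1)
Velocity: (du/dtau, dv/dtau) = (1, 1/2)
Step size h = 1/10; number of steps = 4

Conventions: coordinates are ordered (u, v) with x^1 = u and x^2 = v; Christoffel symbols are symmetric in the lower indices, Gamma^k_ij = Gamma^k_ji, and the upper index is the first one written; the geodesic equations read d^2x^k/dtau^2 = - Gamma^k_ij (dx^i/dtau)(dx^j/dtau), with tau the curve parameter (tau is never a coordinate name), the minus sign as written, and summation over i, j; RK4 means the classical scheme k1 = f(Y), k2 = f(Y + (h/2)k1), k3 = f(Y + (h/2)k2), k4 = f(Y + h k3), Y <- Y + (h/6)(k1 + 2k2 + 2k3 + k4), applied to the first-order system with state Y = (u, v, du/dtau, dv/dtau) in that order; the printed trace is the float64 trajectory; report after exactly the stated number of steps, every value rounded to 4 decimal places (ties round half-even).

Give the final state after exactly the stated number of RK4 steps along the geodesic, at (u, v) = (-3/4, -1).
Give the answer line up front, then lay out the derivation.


Answer: u = -0.3357, v = -0.8184, du/dtau = 1.0552, dv/dtau = 0.4115

f(Y) = (du/dtau, dv/dtau, -Gamma^u_ij Y'^i Y'^j, -Gamma^v_ij Y'^i Y'^j) with the Gammas evaluated at the stage position; h = 0.100000; intermediate values shown to 6 dp
step 0: u = -0.7500, v = -1.0000, du/dtau = 1.0000, dv/dtau = 0.5000
step 1:
  k1: at (u, v) = (-0.750000, -1.000000), (du/dtau, dv/dtau) = (1.000000, 0.500000); Gamma_uuu = 0.266033, Gamma_uuv = 0.000000, Gamma_uvv = -2.164489, Gamma_vuu = 0.000000, Gamma_vuv = 0.246914, Gamma_vvv = 0.000000; k1 = (1.000000, 0.500000, 0.275089, -0.246914)
  k2: at (u, v) = (-0.700000, -0.975000), (du/dtau, dv/dtau) = (1.013754, 0.487654); Gamma_uuu = 0.266445, Gamma_uuv = 0.000000, Gamma_uvv = -2.133639, Gamma_vuu = 0.000000, Gamma_vuv = 0.243902, Gamma_vvv = 0.000000; k2 = (1.013754, 0.487654, 0.233569, -0.241152)
  k3: at (u, v) = (-0.699312, -0.975617), (du/dtau, dv/dtau) = (1.011678, 0.487942); Gamma_uuu = 0.266449, Gamma_uuv = 0.000000, Gamma_uvv = -2.133215, Gamma_vuu = 0.000000, Gamma_vuv = 0.243862, Gamma_vvv = 0.000000; k3 = (1.011678, 0.487942, 0.235184, -0.240760)
  k4: at (u, v) = (-0.648832, -0.951206), (du/dtau, dv/dtau) = (1.023518, 0.475924); Gamma_uuu = 0.266645, Gamma_uuv = 0.000000, Gamma_uvv = -2.102133, Gamma_vuu = 0.000000, Gamma_vuv = 0.240896, Gamma_vvv = 0.000000; k4 = (1.023518, 0.475924, 0.196806, -0.234689)
  Y <- Y + (h/6)(k1 + 2k2 + 2k3 + k4): u = -0.6488, v = -0.9512, du/dtau = 1.0235, dv/dtau = 0.4759
step 2:
  k1: at (u, v) = (-0.648760, -0.951215), (du/dtau, dv/dtau) = (1.023490, 0.475910); Gamma_uuu = 0.266645, Gamma_uuv = 0.000000, Gamma_uvv = -2.102089, Gamma_vuu = 0.000000, Gamma_vuv = 0.240892, Gamma_vvv = 0.000000; k1 = (1.023490, 0.475910, 0.196783, -0.234671)
  k2: at (u, v) = (-0.597586, -0.927419), (du/dtau, dv/dtau) = (1.033329, 0.464176); Gamma_uuu = 0.266639, Gamma_uuv = 0.000000, Gamma_uvv = -2.070710, Gamma_vuu = 0.000000, Gamma_vuv = 0.237958, Gamma_vvv = 0.000000; k2 = (1.033329, 0.464176, 0.161445, -0.228272)
  k3: at (u, v) = (-0.597094, -0.928006), (du/dtau, dv/dtau) = (1.031562, 0.464496); Gamma_uuu = 0.266638, Gamma_uuv = 0.000000, Gamma_uvv = -2.070409, Gamma_vuu = 0.000000, Gamma_vuv = 0.237931, Gamma_vvv = 0.000000; k3 = (1.031562, 0.464496, 0.162970, -0.228012)
  k4: at (u, v) = (-0.545604, -0.904765), (du/dtau, dv/dtau) = (1.039787, 0.453108); Gamma_uuu = 0.266438, Gamma_uuv = 0.000000, Gamma_uvv = -2.039028, Gamma_vuu = 0.000000, Gamma_vuv = 0.235051, Gamma_vvv = 0.000000; k4 = (1.039787, 0.453108, 0.130566, -0.221482)
  Y <- Y + (h/6)(k1 + 2k2 + 2k3 + k4): u = -0.5455, v = -0.9048, du/dtau = 1.0398, dv/dtau = 0.4531
step 3:
  k1: at (u, v) = (-0.545543, -0.904775), (du/dtau, dv/dtau) = (1.039760, 0.453098); Gamma_uuu = 0.266437, Gamma_uuv = 0.000000, Gamma_uvv = -2.038991, Gamma_vuu = 0.000000, Gamma_vuv = 0.235048, Gamma_vvv = 0.000000; k1 = (1.039760, 0.453098, 0.130554, -0.221468)
  k2: at (u, v) = (-0.493555, -0.882120), (du/dtau, dv/dtau) = (1.046287, 0.442024); Gamma_uuu = 0.266056, Gamma_uuv = 0.000000, Gamma_uvv = -2.007552, Gamma_vuu = 0.000000, Gamma_vuv = 0.232210, Gamma_vvv = 0.000000; k2 = (1.046287, 0.442024, 0.100990, -0.214787)
  k3: at (u, v) = (-0.493228, -0.882674), (du/dtau, dv/dtau) = (1.044809, 0.442358); Gamma_uuu = 0.266053, Gamma_uuv = 0.000000, Gamma_uvv = -2.007355, Gamma_vuu = 0.000000, Gamma_vuv = 0.232192, Gamma_vvv = 0.000000; k3 = (1.044809, 0.442358, 0.102371, -0.214629)
  k4: at (u, v) = (-0.441062, -0.860540), (du/dtau, dv/dtau) = (1.049997, 0.431635); Gamma_uuu = 0.265503, Gamma_uuv = 0.000000, Gamma_uvv = -1.976104, Gamma_vuu = 0.000000, Gamma_vuv = 0.229414, Gamma_vvv = 0.000000; k4 = (1.049997, 0.431635, 0.075449, -0.207947)
  Y <- Y + (h/6)(k1 + 2k2 + 2k3 + k4): u = -0.4410, v = -0.8606, du/dtau = 1.0500, dv/dtau = 0.4316
step 4:
  k1: at (u, v) = (-0.441010, -0.860550), (du/dtau, dv/dtau) = (1.049972, 0.431627); Gamma_uuu = 0.265503, Gamma_uuv = 0.000000, Gamma_uvv = -1.976073, Gamma_vuu = 0.000000, Gamma_vuv = 0.229411, Gamma_vvv = 0.000000; k1 = (1.049972, 0.431627, 0.075445, -0.207936)
  k2: at (u, v) = (-0.388512, -0.838969), (du/dtau, dv/dtau) = (1.053744, 0.421230); Gamma_uuu = 0.264796, Gamma_uuv = 0.000000, Gamma_uvv = -1.944961, Gamma_vuu = 0.000000, Gamma_vuv = 0.226681, Gamma_vvv = 0.000000; k2 = (1.053744, 0.421230, 0.051080, -0.201233)
  k3: at (u, v) = (-0.388323, -0.839489), (du/dtau, dv/dtau) = (1.052526, 0.421565); Gamma_uuu = 0.264794, Gamma_uuv = 0.000000, Gamma_uvv = -1.944850, Gamma_vuu = 0.000000, Gamma_vuv = 0.226671, Gamma_vvv = 0.000000; k3 = (1.052526, 0.421565, 0.052292, -0.201152)
  k4: at (u, v) = (-0.335758, -0.818394), (du/dtau, dv/dtau) = (1.055201, 0.411512); Gamma_uuu = 0.263946, Gamma_uuv = 0.000000, Gamma_uvv = -1.914076, Gamma_vuu = 0.000000, Gamma_vuv = 0.224002, Gamma_vvv = 0.000000; k4 = (1.055201, 0.411512, 0.030243, -0.194536)
  Y <- Y + (h/6)(k1 + 2k2 + 2k3 + k4): u = -0.3357, v = -0.8184, du/dtau = 1.0552, dv/dtau = 0.4115


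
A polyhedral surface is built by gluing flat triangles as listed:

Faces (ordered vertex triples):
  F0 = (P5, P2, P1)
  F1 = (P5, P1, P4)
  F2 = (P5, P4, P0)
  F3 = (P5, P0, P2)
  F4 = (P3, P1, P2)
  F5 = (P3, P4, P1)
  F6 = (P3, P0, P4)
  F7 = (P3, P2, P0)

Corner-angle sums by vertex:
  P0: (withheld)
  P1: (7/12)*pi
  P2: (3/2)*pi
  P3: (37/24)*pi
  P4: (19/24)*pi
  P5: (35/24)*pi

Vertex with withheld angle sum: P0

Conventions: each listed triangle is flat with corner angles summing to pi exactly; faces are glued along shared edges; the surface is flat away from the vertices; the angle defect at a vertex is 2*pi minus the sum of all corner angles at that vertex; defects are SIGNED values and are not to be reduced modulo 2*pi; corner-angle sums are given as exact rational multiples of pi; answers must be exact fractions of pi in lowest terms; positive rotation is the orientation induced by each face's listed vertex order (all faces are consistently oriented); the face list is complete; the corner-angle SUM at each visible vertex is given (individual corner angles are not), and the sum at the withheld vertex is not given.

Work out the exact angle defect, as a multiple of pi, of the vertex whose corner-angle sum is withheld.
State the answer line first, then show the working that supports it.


Answer: defect(P0) = -pi/8

V = 6, E = 12, F = 8; chi = V - E + F = 2
Gauss-Bonnet: total defect = 2*pi*chi = 4*pi; visible defects sum to (33/8)*pi
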